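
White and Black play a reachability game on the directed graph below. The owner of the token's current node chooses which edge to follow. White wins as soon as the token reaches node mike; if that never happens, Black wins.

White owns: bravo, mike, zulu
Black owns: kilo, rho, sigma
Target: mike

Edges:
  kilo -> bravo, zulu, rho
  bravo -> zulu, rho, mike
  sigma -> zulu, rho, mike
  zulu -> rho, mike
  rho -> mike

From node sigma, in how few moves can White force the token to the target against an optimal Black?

2

A0 = {mike}
A1: add {bravo, rho, zulu} — bravo (White) has bravo→mike; zulu (White) has zulu→mike; rho (Black): all of {mike} already in.
A2: add {kilo, sigma} — kilo (Black): all of {bravo, zulu, rho} already in; sigma (Black): all of {zulu, rho, mike} already in.
A2 = all vertices. Fixed point.
sigma enters the attractor at level 2, so White can force the target in 2 moves from there.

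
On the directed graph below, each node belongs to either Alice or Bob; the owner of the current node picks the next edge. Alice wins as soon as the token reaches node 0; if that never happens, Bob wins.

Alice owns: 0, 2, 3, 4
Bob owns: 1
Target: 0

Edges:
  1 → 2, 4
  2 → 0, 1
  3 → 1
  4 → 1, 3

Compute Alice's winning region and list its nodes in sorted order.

A0 = {0}
A1: add {2} — 2 (Alice) has 2→0.
A2 = A1; e.g. 1 (Bob) can still go to 4. Fixed point.
Alice's winning region = {0, 2}.

0, 2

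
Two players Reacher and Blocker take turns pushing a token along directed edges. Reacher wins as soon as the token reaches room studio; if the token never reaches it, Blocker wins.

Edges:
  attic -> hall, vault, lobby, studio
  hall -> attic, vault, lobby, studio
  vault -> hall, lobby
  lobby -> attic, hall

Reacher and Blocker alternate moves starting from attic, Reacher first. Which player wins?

Reacher

Track states (vertex, player-to-move).
A0 = {(studio,Reacher), (studio,Blocker)}
A1: add {(attic,Reacher), (hall,Reacher)}.
(attic,Reacher) ∈ A1 ⇒ Reacher forces the target.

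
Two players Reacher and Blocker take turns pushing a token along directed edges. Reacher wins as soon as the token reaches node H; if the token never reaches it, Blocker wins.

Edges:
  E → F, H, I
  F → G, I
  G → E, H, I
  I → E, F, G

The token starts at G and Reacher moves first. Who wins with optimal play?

Reacher

Track states (vertex, player-to-move).
A0 = {(H,Reacher), (H,Blocker)}
A1: add {(E,Reacher), (G,Reacher)}.
(G,Reacher) ∈ A1 ⇒ Reacher forces the target.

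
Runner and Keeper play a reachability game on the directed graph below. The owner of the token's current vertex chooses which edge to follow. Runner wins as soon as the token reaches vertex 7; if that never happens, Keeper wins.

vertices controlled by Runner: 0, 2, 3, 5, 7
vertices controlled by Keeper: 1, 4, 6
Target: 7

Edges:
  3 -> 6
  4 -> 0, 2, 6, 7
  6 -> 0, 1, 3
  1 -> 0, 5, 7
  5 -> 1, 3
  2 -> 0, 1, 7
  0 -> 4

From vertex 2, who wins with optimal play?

Runner

A0 = {7}
A1: add {2} — 2 (Runner) has 2→7.
A2 = A1; e.g. 0 (Runner) has no edge into A1. Fixed point.
2 ∈ A1, so Runner can force the target.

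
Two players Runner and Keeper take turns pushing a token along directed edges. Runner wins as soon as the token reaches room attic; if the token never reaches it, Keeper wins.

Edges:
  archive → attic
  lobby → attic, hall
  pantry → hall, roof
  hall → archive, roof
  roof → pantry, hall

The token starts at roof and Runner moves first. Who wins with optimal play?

Keeper

Track states (vertex, player-to-move).
A0 = {(attic,Runner), (attic,Keeper)}
A1: add {(archive,Runner), (archive,Keeper), (lobby,Runner)}.
A2: add {(hall,Runner)}.
A3: add {(lobby,Keeper)}.
A4 = A3; e.g. (pantry,Runner) stays out. (roof,Runner) never enters ⇒ Keeper avoids the target.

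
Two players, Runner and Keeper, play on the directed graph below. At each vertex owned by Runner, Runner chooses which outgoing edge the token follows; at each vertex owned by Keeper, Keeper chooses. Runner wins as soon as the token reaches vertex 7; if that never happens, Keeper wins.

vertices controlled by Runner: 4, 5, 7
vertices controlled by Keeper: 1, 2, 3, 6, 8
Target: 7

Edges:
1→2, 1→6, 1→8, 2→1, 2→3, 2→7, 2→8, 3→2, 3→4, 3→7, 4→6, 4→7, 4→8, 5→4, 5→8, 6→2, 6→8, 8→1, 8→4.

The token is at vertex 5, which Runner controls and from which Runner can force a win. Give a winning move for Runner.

4

A0 = {7}
A1: add {4} — 4 (Runner) has 4→7.
A2: add {5} — 5 (Runner) has 5→4.
A3 = A2; e.g. 1 (Keeper) can still go to 2. Fixed point.
From 5, successor 4 is in the attractor (rank 1); the other successor 8 is not.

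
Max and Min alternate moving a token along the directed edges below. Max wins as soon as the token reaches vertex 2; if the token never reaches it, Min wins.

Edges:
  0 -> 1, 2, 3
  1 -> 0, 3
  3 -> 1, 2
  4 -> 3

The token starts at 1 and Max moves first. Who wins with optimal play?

Track states (vertex, player-to-move).
A0 = {(2,Max), (2,Min)}
A1: add {(0,Max), (3,Max)}.
A2: add {(1,Min), (4,Min)}.
A3 = A2; e.g. (0,Min) stays out. (1,Max) never enters ⇒ Min avoids the target.

Min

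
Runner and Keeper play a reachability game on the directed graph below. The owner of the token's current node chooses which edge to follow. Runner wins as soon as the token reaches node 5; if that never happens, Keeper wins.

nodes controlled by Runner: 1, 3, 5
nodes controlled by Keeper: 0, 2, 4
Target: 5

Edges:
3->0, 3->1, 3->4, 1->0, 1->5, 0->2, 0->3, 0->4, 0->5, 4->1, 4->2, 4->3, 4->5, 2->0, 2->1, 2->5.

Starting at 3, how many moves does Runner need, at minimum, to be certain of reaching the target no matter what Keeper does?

A0 = {5}
A1: add {1} — 1 (Runner) has 1→5.
A2: add {3} — 3 (Runner) has 3→1.
A3 = A2; e.g. 0 (Keeper) can still go to 2. Fixed point.
3 enters the attractor at level 2, so Runner can force the target in 2 moves from there.

2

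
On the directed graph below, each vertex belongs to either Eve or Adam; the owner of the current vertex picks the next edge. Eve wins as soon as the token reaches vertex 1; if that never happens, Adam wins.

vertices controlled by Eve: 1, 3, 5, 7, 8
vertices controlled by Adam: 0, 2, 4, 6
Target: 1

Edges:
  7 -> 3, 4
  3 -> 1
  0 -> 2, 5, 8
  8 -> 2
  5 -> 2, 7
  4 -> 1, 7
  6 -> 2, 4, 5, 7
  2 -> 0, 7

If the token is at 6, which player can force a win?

Adam

A0 = {1}
A1: add {3} — 3 (Eve) has 3→1.
A2: add {7} — 7 (Eve) has 7→3.
A3: add {4, 5} — 4 (Adam): all of {1, 7} already in; 5 (Eve) has 5→7.
A4 = A3; e.g. 0 (Adam) can still go to 2. Fixed point.
6 never enters the attractor, so Adam can avoid the target forever.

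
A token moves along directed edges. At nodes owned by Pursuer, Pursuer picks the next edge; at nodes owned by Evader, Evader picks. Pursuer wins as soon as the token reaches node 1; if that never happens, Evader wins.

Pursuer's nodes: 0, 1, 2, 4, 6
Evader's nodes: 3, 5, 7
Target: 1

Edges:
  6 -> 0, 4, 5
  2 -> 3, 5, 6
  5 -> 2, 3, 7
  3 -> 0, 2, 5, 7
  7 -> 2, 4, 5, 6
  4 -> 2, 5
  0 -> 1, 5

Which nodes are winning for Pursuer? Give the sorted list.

0, 1, 2, 4, 6

A0 = {1}
A1: add {0} — 0 (Pursuer) has 0→1.
A2: add {6} — 6 (Pursuer) has 6→0.
A3: add {2} — 2 (Pursuer) has 2→6.
A4: add {4} — 4 (Pursuer) has 4→2.
A5 = A4; e.g. 3 (Evader) can still go to 5. Fixed point.
Pursuer's winning region = {0, 1, 2, 4, 6}.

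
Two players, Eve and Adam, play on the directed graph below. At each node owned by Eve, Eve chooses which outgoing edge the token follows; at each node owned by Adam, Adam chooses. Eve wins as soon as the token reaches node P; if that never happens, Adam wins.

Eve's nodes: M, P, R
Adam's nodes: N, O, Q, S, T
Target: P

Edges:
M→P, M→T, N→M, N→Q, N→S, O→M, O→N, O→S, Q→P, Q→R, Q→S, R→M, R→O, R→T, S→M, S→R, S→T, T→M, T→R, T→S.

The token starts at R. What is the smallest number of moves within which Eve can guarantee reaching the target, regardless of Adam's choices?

2

A0 = {P}
A1: add {M} — M (Eve) has M→P.
A2: add {R} — R (Eve) has R→M.
A3 = A2; e.g. N (Adam) can still go to Q. Fixed point.
R enters the attractor at level 2, so Eve can force the target in 2 moves from there.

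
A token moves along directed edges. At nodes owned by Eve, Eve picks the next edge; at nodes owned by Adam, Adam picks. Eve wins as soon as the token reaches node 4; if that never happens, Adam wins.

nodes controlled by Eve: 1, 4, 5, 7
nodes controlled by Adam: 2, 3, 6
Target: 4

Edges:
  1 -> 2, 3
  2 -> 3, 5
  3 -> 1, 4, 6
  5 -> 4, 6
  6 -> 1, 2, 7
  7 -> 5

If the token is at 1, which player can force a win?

Adam

A0 = {4}
A1: add {5} — 5 (Eve) has 5→4.
A2: add {7} — 7 (Eve) has 7→5.
A3 = A2; e.g. 1 (Eve) has no edge into A2. Fixed point.
1 never enters the attractor, so Adam can avoid the target forever.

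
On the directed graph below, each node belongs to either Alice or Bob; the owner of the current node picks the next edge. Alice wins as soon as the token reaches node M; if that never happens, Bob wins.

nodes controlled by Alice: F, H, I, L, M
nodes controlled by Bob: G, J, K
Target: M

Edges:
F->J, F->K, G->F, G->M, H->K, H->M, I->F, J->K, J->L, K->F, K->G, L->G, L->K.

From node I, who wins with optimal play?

A0 = {M}
A1: add {H} — H (Alice) has H→M.
A2 = A1; e.g. F (Alice) has no edge into A1. Fixed point.
I never enters the attractor, so Bob can avoid the target forever.

Bob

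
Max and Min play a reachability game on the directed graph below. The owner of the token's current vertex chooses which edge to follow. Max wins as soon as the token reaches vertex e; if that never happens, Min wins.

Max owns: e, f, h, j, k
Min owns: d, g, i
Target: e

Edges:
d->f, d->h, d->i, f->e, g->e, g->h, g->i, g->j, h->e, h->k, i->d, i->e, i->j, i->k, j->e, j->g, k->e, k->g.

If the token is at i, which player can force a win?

A0 = {e}
A1: add {f, h, j, k} — f (Max) has f→e; h (Max) has h→e; j (Max) has j→e; k (Max) has k→e.
A2 = A1; e.g. d (Min) can still go to i. Fixed point.
i never enters the attractor, so Min can avoid the target forever.

Min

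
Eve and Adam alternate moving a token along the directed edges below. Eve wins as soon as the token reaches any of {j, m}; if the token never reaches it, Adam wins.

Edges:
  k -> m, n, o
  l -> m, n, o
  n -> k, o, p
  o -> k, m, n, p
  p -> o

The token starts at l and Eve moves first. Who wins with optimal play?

Eve

Track states (vertex, player-to-move).
A0 = {(j,Eve), (j,Adam), (m,Eve), (m,Adam)}
A1: add {(k,Eve), (l,Eve), (o,Eve)}.
(l,Eve) ∈ A1 ⇒ Eve forces the target.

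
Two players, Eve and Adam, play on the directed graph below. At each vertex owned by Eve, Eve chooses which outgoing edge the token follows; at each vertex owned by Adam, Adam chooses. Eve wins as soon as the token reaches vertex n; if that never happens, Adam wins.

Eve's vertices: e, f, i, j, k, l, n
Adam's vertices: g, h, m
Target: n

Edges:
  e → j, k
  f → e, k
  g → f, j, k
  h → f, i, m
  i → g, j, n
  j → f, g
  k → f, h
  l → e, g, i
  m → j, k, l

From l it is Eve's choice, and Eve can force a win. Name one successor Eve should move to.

i

A0 = {n}
A1: add {i} — i (Eve) has i→n.
A2: add {l} — l (Eve) has l→i.
A3 = A2; e.g. e (Eve) has no edge into A2. Fixed point.
From l, successor i is in the attractor (rank 1); the other successors e, g are not.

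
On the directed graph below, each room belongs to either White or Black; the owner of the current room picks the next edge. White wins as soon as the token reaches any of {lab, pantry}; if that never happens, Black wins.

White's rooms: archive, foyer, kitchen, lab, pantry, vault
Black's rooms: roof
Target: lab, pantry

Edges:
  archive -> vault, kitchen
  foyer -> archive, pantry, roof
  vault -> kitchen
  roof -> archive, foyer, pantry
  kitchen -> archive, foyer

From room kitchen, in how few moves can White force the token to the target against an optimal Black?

A0 = {lab, pantry}
A1: add {foyer} — foyer (White) has foyer→pantry.
A2: add {kitchen} — kitchen (White) has kitchen→foyer.
kitchen enters the attractor at level 2, so White can force the target in 2 moves from there.

2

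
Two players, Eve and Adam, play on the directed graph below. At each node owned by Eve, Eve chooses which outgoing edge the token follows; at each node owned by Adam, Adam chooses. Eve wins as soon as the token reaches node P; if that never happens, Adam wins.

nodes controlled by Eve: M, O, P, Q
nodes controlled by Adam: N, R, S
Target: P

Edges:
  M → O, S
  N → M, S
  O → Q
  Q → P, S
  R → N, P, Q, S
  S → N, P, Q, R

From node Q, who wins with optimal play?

Eve

A0 = {P}
A1: add {Q} — Q (Eve) has Q→P.
Q ∈ A1, so Eve can force the target.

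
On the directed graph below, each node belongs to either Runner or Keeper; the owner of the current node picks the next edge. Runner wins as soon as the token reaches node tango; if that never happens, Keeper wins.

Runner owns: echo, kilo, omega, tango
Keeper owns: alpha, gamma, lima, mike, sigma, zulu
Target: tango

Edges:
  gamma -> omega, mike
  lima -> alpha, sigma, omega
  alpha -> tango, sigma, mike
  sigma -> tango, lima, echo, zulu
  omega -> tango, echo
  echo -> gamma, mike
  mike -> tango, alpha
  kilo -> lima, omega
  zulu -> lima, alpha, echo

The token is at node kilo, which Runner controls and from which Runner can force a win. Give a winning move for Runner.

omega

A0 = {tango}
A1: add {omega} — omega (Runner) has omega→tango.
A2: add {kilo} — kilo (Runner) has kilo→omega.
A3 = A2; e.g. gamma (Keeper) can still go to mike. Fixed point.
From kilo, successor omega is in the attractor (rank 1); the other successor lima is not.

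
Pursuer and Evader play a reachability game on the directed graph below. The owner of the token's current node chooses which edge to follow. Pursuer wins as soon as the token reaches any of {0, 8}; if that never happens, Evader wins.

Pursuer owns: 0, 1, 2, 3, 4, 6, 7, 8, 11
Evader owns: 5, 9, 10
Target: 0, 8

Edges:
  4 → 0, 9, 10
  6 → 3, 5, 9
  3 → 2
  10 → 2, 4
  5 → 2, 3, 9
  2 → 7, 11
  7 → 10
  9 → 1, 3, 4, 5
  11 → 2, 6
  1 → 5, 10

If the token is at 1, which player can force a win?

Evader

A0 = {0, 8}
A1: add {4} — 4 (Pursuer) has 4→0.
A2 = A1; e.g. 1 (Pursuer) has no edge into A1. Fixed point.
1 never enters the attractor, so Evader can avoid the target forever.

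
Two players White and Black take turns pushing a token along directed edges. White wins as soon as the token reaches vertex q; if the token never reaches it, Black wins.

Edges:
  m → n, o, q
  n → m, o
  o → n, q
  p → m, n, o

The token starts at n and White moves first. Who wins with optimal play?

Black

Track states (vertex, player-to-move).
A0 = {(q,White), (q,Black)}
A1: add {(m,White), (o,White)}.
A2: add {(n,Black)}.
A3: add {(p,White)}.
A4 = A3; e.g. (m,Black) stays out. (n,White) never enters ⇒ Black avoids the target.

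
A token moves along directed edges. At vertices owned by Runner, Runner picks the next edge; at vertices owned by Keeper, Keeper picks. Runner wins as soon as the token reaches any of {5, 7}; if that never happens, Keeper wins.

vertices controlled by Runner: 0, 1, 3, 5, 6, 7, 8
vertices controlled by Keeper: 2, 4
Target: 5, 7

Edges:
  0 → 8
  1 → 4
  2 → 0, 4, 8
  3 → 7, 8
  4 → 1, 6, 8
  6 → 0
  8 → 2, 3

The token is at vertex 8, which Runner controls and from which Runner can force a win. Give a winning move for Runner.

3

A0 = {5, 7}
A1: add {3} — 3 (Runner) has 3→7.
A2: add {8} — 8 (Runner) has 8→3.
A3: add {0} — 0 (Runner) has 0→8.
A4: add {6} — 6 (Runner) has 6→0.
A5 = A4; e.g. 1 (Runner) has no edge into A4. Fixed point.
From 8, successor 3 is in the attractor (rank 1); the other successor 2 is not.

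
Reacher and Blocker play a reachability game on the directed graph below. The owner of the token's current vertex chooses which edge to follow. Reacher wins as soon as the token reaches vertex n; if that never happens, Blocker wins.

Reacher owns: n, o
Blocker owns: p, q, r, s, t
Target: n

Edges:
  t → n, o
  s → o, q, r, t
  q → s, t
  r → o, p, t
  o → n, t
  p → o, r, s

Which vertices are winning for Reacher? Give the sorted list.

n, o, t

A0 = {n}
A1: add {o} — o (Reacher) has o→n.
A2: add {t} — t (Blocker): all of {n, o} already in.
A3 = A2; e.g. p (Blocker) can still go to r. Fixed point.
Reacher's winning region = {n, o, t}.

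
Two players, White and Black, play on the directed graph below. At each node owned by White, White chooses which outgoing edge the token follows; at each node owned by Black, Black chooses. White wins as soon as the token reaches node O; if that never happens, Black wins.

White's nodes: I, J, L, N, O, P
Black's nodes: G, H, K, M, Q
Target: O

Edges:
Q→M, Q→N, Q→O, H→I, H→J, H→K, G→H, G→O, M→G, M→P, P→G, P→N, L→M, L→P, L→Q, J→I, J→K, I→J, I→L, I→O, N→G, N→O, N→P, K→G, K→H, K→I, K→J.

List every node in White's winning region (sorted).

A0 = {O}
A1: add {I, N} — I (White) has I→O; N (White) has N→O.
A2: add {J, P} — J (White) has J→I; P (White) has P→N.
A3: add {L} — L (White) has L→P.
A4 = A3; e.g. G (Black) can still go to H. Fixed point.
White's winning region = {I, J, L, N, O, P}.

I, J, L, N, O, P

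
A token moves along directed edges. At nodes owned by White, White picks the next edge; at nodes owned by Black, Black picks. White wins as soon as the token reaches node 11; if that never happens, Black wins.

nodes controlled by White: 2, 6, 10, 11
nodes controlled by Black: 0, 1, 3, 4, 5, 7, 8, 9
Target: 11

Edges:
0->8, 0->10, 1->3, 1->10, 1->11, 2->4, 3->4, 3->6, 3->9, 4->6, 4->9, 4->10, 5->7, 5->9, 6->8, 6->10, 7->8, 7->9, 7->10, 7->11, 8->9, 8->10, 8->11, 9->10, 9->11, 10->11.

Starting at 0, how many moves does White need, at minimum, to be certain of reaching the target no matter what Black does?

4

A0 = {11}
A1: add {10} — 10 (White) has 10→11.
A2: add {6, 9} — 6 (White) has 6→10; 9 (Black): all of {10, 11} already in.
A3: add {4, 8} — 4 (Black): all of {6, 9, 10} already in; 8 (Black): all of {9, 10, 11} already in.
A4: add {0, 2, 3, 7} — 0 (Black): all of {8, 10} already in; 2 (White) has 2→4; 3 (Black): all of {4, 6, 9} already in; 7 (Black): all of {8, 9, 10, 11} already in.
0 enters the attractor at level 4, so White can force the target in 4 moves from there.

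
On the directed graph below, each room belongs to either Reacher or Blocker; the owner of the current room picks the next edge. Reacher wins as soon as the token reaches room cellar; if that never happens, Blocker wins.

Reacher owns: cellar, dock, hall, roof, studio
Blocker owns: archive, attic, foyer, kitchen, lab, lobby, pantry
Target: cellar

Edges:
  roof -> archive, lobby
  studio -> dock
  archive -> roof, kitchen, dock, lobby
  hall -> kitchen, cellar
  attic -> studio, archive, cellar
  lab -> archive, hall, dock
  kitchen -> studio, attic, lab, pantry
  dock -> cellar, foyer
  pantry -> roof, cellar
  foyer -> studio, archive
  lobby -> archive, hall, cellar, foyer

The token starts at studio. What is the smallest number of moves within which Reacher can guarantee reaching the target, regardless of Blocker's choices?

2

A0 = {cellar}
A1: add {dock, hall} — hall (Reacher) has hall→cellar; dock (Reacher) has dock→cellar.
A2: add {studio} — studio (Reacher) has studio→dock.
A3 = A2; e.g. roof (Reacher) has no edge into A2. Fixed point.
studio enters the attractor at level 2, so Reacher can force the target in 2 moves from there.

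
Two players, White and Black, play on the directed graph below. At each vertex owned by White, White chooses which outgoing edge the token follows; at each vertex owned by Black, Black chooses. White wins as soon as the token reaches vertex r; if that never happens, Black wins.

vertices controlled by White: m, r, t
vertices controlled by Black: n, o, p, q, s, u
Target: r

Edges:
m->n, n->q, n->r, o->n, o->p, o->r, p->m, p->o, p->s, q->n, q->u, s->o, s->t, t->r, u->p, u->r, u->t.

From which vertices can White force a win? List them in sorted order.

A0 = {r}
A1: add {t} — t (White) has t→r.
A2 = A1; e.g. m (White) has no edge into A1. Fixed point.
White's winning region = {r, t}.

r, t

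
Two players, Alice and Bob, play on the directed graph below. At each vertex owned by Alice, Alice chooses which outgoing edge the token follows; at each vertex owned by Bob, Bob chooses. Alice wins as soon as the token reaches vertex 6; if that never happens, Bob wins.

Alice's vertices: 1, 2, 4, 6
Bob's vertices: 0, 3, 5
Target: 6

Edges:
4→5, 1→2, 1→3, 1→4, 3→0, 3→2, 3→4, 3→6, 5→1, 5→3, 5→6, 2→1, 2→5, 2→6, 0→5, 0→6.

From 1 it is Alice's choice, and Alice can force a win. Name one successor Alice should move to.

2

A0 = {6}
A1: add {2} — 2 (Alice) has 2→6.
A2: add {1} — 1 (Alice) has 1→2.
A3 = A2; e.g. 0 (Bob) can still go to 5. Fixed point.
From 1, successor 2 is in the attractor (rank 1); the other successors 3, 4 are not.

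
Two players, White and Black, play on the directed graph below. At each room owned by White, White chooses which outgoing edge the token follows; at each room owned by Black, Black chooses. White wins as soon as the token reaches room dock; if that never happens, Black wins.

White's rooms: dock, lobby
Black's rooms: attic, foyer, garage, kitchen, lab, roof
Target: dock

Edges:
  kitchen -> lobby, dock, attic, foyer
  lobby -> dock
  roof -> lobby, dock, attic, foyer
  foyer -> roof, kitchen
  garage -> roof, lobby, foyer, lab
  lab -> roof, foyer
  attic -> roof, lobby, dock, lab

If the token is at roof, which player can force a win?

A0 = {dock}
A1: add {lobby} — lobby (White) has lobby→dock.
A2 = A1; e.g. roof (Black) can still go to attic. Fixed point.
roof never enters the attractor, so Black can avoid the target forever.

Black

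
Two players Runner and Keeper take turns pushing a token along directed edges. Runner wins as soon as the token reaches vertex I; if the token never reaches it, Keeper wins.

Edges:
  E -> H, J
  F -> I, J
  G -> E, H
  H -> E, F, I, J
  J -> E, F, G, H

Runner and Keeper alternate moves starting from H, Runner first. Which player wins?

Track states (vertex, player-to-move).
A0 = {(I,Runner), (I,Keeper)}
A1: add {(F,Runner), (H,Runner)}.
(H,Runner) ∈ A1 ⇒ Runner forces the target.

Runner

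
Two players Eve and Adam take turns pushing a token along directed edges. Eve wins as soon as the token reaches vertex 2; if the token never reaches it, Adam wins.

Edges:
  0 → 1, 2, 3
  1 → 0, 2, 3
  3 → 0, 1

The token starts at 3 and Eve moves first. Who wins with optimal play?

Adam

Track states (vertex, player-to-move).
A0 = {(2,Eve), (2,Adam)}
A1: add {(0,Eve), (1,Eve)}.
A2: add {(3,Adam)}.
A3 = A2; e.g. (0,Adam) stays out. (3,Eve) never enters ⇒ Adam avoids the target.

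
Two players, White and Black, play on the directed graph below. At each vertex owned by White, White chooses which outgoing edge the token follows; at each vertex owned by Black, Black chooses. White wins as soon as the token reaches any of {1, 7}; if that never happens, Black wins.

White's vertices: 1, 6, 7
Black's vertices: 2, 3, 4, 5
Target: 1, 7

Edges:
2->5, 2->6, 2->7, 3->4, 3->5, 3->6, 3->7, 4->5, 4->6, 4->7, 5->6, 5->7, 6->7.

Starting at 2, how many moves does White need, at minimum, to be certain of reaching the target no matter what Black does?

3

A0 = {1, 7}
A1: add {6} — 6 (White) has 6→7.
A2: add {5} — 5 (Black): all of {6, 7} already in.
A3: add {2, 4} — 2 (Black): all of {5, 6, 7} already in; 4 (Black): all of {5, 6, 7} already in.
2 enters the attractor at level 3, so White can force the target in 3 moves from there.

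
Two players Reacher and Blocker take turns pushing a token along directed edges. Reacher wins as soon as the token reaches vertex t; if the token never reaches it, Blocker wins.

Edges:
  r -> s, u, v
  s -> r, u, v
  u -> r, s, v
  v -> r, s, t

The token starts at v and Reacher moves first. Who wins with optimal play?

Reacher

Track states (vertex, player-to-move).
A0 = {(t,Reacher), (t,Blocker)}
A1: add {(v,Reacher)}.
(v,Reacher) ∈ A1 ⇒ Reacher forces the target.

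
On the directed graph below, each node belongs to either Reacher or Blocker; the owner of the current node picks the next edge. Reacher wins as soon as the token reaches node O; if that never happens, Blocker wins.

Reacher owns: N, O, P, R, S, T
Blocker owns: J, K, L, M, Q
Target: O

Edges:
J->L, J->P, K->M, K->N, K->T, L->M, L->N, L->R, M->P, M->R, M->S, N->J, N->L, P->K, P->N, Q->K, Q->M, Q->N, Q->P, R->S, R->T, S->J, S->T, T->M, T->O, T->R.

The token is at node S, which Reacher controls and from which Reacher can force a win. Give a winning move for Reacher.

A0 = {O}
A1: add {T} — T (Reacher) has T→O.
A2: add {R, S} — R (Reacher) has R→T; S (Reacher) has S→T.
A3 = A2; e.g. J (Blocker) can still go to L. Fixed point.
From S, successor T is in the attractor (rank 1); the other successor J is not.

T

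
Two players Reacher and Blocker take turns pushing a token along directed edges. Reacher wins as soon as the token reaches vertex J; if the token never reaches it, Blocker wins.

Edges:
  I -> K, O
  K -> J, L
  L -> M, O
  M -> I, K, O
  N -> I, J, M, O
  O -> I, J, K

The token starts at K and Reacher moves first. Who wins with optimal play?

Reacher

Track states (vertex, player-to-move).
A0 = {(J,Reacher), (J,Blocker)}
A1: add {(K,Reacher), (N,Reacher), (O,Reacher)}.
(K,Reacher) ∈ A1 ⇒ Reacher forces the target.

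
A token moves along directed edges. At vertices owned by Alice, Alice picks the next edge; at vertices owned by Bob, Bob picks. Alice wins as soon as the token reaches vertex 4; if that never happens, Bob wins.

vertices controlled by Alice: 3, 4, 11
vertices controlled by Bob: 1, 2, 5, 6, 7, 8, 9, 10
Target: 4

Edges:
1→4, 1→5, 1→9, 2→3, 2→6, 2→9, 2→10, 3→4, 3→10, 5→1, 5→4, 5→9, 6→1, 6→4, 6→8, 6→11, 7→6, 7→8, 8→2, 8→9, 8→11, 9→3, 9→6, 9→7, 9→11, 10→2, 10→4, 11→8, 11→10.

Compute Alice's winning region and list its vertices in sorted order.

A0 = {4}
A1: add {3} — 3 (Alice) has 3→4.
A2 = A1; e.g. 1 (Bob) can still go to 5. Fixed point.
Alice's winning region = {3, 4}.

3, 4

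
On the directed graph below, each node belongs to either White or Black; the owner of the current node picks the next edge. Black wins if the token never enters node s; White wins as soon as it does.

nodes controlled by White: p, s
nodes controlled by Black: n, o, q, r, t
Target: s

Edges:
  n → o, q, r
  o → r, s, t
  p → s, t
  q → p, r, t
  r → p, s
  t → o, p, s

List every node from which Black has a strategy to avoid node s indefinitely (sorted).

n, o, q, t

A0 = {s}
A1: add {p} — p (White) has p→s.
A2: add {r} — r (Black): all of {p, s} already in.
A3 = A2; e.g. n (Black) can still go to o. Fixed point.
White's attractor = {p, r, s}; Black avoids the target exactly from the complement.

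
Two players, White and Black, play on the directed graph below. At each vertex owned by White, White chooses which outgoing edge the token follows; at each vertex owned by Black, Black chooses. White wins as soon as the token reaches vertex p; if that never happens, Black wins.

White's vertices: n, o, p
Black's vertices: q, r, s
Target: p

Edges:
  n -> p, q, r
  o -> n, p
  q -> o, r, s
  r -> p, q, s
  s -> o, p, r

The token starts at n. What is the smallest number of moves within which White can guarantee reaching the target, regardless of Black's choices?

A0 = {p}
A1: add {n, o} — n (White) has n→p; o (White) has o→p.
A2 = A1; e.g. q (Black) can still go to r. Fixed point.
n enters the attractor at level 1, so White can force the target in 1 move from there.

1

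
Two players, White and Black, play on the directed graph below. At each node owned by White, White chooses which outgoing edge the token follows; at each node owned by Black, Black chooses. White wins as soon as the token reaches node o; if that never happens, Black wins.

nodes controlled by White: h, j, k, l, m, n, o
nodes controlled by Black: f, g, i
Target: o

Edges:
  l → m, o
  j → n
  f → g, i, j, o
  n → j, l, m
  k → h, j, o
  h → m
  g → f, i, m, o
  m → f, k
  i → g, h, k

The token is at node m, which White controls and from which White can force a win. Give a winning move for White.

k

A0 = {o}
A1: add {k, l} — k (White) has k→o; l (White) has l→o.
A2: add {m, n} — m (White) has m→k; n (White) has n→l.
A3: add {h, j} — h (White) has h→m; j (White) has j→n.
A4 = A3; e.g. f (Black) can still go to g. Fixed point.
From m, successor k is in the attractor (rank 1); the other successor f is not.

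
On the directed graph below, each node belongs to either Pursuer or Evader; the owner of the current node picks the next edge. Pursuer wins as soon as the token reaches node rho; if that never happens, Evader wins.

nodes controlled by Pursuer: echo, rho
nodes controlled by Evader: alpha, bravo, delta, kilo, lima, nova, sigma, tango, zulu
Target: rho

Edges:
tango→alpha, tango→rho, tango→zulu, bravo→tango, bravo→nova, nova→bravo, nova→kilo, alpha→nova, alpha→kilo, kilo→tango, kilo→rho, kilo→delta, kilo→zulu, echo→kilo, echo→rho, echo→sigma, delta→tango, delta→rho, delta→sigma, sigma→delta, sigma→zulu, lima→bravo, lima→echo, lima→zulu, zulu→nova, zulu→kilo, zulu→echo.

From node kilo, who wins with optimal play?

Evader

A0 = {rho}
A1: add {echo} — echo (Pursuer) has echo→rho.
A2 = A1; e.g. tango (Evader) can still go to alpha. Fixed point.
kilo never enters the attractor, so Evader can avoid the target forever.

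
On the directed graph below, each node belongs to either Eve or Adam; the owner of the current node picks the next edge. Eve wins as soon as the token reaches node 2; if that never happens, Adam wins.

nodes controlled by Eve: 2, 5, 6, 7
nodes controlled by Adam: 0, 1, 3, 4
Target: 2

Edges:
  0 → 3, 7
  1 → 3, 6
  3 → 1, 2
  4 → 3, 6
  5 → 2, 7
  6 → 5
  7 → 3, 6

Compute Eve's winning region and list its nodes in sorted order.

2, 5, 6, 7

A0 = {2}
A1: add {5} — 5 (Eve) has 5→2.
A2: add {6} — 6 (Eve) has 6→5.
A3: add {7} — 7 (Eve) has 7→6.
A4 = A3; e.g. 0 (Adam) can still go to 3. Fixed point.
Eve's winning region = {2, 5, 6, 7}.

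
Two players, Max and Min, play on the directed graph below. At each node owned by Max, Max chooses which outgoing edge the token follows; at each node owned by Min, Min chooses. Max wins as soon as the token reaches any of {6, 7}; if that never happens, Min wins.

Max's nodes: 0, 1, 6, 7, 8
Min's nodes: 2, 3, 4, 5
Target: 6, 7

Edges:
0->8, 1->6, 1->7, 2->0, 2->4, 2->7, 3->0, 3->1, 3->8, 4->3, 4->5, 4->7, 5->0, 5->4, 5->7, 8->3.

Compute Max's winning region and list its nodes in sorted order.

1, 6, 7

A0 = {6, 7}
A1: add {1} — 1 (Max) has 1→6.
A2 = A1; e.g. 0 (Max) has no edge into A1. Fixed point.
Max's winning region = {1, 6, 7}.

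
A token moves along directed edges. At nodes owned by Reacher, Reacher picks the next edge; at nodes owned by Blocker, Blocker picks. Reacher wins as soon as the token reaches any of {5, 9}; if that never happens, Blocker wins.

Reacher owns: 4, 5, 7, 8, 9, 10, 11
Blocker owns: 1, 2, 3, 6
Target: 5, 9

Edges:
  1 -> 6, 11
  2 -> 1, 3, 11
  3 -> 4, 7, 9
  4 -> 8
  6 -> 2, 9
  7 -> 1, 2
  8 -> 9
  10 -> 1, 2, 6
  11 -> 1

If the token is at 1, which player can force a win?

Blocker

A0 = {5, 9}
A1: add {8} — 8 (Reacher) has 8→9.
A2: add {4} — 4 (Reacher) has 4→8.
A3 = A2; e.g. 1 (Blocker) can still go to 6. Fixed point.
1 never enters the attractor, so Blocker can avoid the target forever.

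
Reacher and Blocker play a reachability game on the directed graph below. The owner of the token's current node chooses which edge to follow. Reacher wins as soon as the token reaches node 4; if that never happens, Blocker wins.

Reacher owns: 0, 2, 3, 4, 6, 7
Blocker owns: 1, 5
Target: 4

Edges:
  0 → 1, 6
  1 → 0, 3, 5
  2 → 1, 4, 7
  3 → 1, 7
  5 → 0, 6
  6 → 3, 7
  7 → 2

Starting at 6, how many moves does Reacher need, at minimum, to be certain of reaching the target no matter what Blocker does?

A0 = {4}
A1: add {2} — 2 (Reacher) has 2→4.
A2: add {7} — 7 (Reacher) has 7→2.
A3: add {3, 6} — 3 (Reacher) has 3→7; 6 (Reacher) has 6→7.
6 enters the attractor at level 3, so Reacher can force the target in 3 moves from there.

3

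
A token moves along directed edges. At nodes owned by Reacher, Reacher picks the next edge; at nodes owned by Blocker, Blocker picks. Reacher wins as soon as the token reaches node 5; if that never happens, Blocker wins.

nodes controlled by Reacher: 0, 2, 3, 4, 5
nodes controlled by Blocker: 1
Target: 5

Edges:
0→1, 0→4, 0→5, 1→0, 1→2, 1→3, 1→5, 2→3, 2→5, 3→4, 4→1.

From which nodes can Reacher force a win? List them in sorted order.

A0 = {5}
A1: add {0, 2} — 0 (Reacher) has 0→5; 2 (Reacher) has 2→5.
A2 = A1; e.g. 1 (Blocker) can still go to 3. Fixed point.
Reacher's winning region = {0, 2, 5}.

0, 2, 5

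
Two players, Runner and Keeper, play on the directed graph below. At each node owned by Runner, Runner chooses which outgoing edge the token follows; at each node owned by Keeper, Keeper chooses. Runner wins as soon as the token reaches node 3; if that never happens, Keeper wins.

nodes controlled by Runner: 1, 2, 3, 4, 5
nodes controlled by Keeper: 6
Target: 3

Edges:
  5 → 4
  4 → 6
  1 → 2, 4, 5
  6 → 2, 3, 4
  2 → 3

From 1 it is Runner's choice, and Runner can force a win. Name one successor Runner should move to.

A0 = {3}
A1: add {2} — 2 (Runner) has 2→3.
A2: add {1} — 1 (Runner) has 1→2.
A3 = A2; e.g. 4 (Runner) has no edge into A2. Fixed point.
From 1, successor 2 is in the attractor (rank 1); the other successors 4, 5 are not.

2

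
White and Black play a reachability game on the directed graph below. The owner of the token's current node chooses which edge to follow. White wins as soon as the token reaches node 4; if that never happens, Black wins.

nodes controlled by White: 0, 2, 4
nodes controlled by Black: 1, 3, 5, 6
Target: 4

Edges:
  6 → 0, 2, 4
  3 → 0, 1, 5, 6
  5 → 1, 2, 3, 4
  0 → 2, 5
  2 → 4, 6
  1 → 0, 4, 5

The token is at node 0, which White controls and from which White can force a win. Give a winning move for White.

2

A0 = {4}
A1: add {2} — 2 (White) has 2→4.
A2: add {0} — 0 (White) has 0→2.
A3: add {6} — 6 (Black): all of {0, 2, 4} already in.
A4 = A3; e.g. 1 (Black) can still go to 5. Fixed point.
From 0, successor 2 is in the attractor (rank 1); the other successor 5 is not.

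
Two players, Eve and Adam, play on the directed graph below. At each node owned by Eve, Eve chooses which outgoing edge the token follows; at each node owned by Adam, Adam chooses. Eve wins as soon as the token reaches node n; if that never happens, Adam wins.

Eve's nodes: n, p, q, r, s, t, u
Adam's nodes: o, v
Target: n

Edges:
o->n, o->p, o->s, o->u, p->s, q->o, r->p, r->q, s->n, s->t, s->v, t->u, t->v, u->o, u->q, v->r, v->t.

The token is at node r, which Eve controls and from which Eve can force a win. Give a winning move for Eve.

A0 = {n}
A1: add {s} — s (Eve) has s→n.
A2: add {p} — p (Eve) has p→s.
A3: add {r} — r (Eve) has r→p.
A4 = A3; e.g. o (Adam) can still go to u. Fixed point.
From r, successor p is in the attractor (rank 2); the other successor q is not.

p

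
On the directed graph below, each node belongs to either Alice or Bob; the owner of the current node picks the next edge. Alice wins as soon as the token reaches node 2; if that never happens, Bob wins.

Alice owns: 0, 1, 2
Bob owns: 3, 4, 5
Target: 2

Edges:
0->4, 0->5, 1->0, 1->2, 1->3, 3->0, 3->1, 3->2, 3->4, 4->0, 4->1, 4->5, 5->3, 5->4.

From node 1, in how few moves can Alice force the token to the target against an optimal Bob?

1

A0 = {2}
A1: add {1} — 1 (Alice) has 1→2.
A2 = A1; e.g. 0 (Alice) has no edge into A1. Fixed point.
1 enters the attractor at level 1, so Alice can force the target in 1 move from there.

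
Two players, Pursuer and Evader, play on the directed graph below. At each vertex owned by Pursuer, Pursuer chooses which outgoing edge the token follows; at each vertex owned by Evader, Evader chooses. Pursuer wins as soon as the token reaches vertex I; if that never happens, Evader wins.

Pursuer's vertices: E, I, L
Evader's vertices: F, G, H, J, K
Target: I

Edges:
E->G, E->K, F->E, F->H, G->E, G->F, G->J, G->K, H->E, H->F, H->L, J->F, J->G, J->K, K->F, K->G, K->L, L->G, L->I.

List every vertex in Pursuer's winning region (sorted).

I, L

A0 = {I}
A1: add {L} — L (Pursuer) has L→I.
A2 = A1; e.g. E (Pursuer) has no edge into A1. Fixed point.
Pursuer's winning region = {I, L}.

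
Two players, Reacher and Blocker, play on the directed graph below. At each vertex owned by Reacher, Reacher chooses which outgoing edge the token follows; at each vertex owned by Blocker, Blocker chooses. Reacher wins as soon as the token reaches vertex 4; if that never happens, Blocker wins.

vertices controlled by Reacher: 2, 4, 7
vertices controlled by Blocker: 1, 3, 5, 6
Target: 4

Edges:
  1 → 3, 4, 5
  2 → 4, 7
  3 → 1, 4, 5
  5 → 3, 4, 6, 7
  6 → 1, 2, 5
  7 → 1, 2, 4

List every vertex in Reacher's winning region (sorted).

A0 = {4}
A1: add {2, 7} — 2 (Reacher) has 2→4; 7 (Reacher) has 7→4.
A2 = A1; e.g. 1 (Blocker) can still go to 3. Fixed point.
Reacher's winning region = {2, 4, 7}.

2, 4, 7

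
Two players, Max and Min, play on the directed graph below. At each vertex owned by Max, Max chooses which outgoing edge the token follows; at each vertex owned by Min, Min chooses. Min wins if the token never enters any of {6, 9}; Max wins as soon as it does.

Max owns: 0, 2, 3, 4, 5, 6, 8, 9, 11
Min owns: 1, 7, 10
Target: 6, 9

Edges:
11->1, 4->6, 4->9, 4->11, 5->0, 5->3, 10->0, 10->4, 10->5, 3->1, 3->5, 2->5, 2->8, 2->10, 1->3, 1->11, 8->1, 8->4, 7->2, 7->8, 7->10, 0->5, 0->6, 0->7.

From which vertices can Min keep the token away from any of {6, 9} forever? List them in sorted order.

1, 11

A0 = {6, 9}
A1: add {0, 4} — 0 (Max) has 0→6; 4 (Max) has 4→6.
A2: add {5, 8} — 5 (Max) has 5→0; 8 (Max) has 8→4.
A3: add {2, 3, 10} — 2 (Max) has 2→5; 3 (Max) has 3→5; 10 (Min): all of {0, 4, 5} already in.
A4: add {7} — 7 (Min): all of {2, 8, 10} already in.
A5 = A4; e.g. 1 (Min) can still go to 11. Fixed point.
Max's attractor = {0, 2, 3, 4, 5, 6, 7, 8, 9, 10}; Min avoids the target exactly from the complement.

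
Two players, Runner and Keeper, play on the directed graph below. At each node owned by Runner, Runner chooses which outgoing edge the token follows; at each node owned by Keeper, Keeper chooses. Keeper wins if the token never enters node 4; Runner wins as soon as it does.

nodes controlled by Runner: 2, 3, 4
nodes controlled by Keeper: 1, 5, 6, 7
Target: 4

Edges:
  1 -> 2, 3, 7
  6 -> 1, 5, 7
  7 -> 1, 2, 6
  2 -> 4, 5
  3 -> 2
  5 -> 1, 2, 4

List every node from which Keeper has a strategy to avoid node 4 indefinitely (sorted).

A0 = {4}
A1: add {2} — 2 (Runner) has 2→4.
A2: add {3} — 3 (Runner) has 3→2.
A3 = A2; e.g. 1 (Keeper) can still go to 7. Fixed point.
Runner's attractor = {2, 3, 4}; Keeper avoids the target exactly from the complement.

1, 5, 6, 7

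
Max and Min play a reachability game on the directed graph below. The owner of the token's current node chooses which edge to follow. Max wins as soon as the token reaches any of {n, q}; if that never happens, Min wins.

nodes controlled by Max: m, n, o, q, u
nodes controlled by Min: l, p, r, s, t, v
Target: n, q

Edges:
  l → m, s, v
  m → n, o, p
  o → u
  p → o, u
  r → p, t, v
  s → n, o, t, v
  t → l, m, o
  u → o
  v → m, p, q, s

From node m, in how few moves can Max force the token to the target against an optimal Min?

A0 = {n, q}
A1: add {m} — m (Max) has m→n.
A2 = A1; e.g. l (Min) can still go to s. Fixed point.
m enters the attractor at level 1, so Max can force the target in 1 move from there.

1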